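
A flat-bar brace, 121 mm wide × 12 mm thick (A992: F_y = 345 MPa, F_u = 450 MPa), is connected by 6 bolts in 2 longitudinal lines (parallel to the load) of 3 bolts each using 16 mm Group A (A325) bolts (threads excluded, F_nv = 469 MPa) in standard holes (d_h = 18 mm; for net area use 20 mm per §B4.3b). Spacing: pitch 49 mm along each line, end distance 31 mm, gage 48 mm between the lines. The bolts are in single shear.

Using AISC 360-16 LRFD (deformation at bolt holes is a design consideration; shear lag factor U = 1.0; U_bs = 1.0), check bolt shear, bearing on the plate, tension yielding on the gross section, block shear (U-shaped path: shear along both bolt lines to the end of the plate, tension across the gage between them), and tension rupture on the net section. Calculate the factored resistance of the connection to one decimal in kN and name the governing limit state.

328.1 kN (net-section rupture governs)

Bolt shear: A_b = π(16)²/4 = 201.06 mm². φR_n = 0.75 × 469 × 201.06 × 6 × 1 = 424.3 kN.
Bearing (12 mm plate, F_u = 450 MPa): end bolts L_c = 31 − 18/2 = 22, R_n = min(1.2×22×12×450, 2.4×16×12×450) = 142.56 kN/bolt; interior L_c = 49 − 18 = 31, R_n = 200.88 kN/bolt. φR_n = 0.75 × (2×142.56 + 4×200.88) = 816.5 kN.
Tension yield (gross): A_g = 121×12 = 1452 mm². φR_n = 0.90 × 345 × 1452 = 450.8 kN.
Block shear: shear path 2×[31+2×49] = 2×129 mm, A_gv = 3096, A_nv = 2×(129 − 2.5×20)×12 = 1896 mm²; tension across gage: (48 − 1×20)×12 = 336 mm². R_n = min(0.6×450×1896, 0.6×345×3096) + 1.0×450×336 = min(511.92, 640.87) + 151.2 = 663.12 kN. φR_n = 0.75 × 663.12 = 497.3 kN.
Tension rupture (net): A_n = (121 − 2×20)×12 = 972 mm² (U = 1.0, A_e = A_n). φR_n = 0.75 × 450 × 972 = 328.1 kN.
Governing: min(424.3, 816.5, 450.8, 497.3, 328.1) = 328.1 kN → net-section rupture.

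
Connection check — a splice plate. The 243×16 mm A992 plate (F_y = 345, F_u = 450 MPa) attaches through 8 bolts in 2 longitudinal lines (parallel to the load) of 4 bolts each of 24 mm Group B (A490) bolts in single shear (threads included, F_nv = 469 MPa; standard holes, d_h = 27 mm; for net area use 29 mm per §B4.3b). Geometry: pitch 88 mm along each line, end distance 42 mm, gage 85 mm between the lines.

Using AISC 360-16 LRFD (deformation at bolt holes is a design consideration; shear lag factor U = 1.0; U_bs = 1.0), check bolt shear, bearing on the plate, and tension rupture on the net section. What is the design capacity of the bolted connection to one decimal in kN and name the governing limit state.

Bolt shear: A_b = π(24)²/4 = 452.39 mm². φR_n = 0.75 × 469 × 452.39 × 8 × 1 = 1273.0 kN.
Bearing (16 mm plate, F_u = 450 MPa): end bolts L_c = 42 − 27/2 = 28.5, R_n = min(1.2×28.5×16×450, 2.4×24×16×450) = 246.24 kN/bolt; interior L_c = 88 − 27 = 61, R_n = 414.72 kN/bolt. φR_n = 0.75 × (2×246.24 + 6×414.72) = 2235.6 kN.
Tension rupture (net): A_n = (243 − 2×29)×16 = 2960 mm² (U = 1.0, A_e = A_n). φR_n = 0.75 × 450 × 2960 = 999.0 kN.
Governing: min(1273.0, 2235.6, 999.0) = 999.0 kN → net-section rupture.

999.0 kN (net-section rupture governs)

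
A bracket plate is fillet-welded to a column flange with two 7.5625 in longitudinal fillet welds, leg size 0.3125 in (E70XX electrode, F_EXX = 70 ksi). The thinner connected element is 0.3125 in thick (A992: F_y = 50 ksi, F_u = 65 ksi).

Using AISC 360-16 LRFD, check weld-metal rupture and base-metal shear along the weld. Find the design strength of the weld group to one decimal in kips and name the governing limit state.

105.3 kips (weld metal governs)

Weld metal: throat = 0.707×0.3125 = 0.22094 in, L = 2×7.5625 = 15.125 in. φR_n = 0.75 × 0.6 × 70 × 0.22094 × 15.125 = 105.3 kips.
Base metal shear (0.3125 in plate): yield φR_n = 1.0×0.6×50×0.3125×15.125 = 141.8 kips; rupture φR_n = 0.75×0.6×65×0.3125×15.125 = 138.3 kips; take 138.3 kips (rupture).
Governing: min(105.3, 138.3) = 105.3 kips → weld metal.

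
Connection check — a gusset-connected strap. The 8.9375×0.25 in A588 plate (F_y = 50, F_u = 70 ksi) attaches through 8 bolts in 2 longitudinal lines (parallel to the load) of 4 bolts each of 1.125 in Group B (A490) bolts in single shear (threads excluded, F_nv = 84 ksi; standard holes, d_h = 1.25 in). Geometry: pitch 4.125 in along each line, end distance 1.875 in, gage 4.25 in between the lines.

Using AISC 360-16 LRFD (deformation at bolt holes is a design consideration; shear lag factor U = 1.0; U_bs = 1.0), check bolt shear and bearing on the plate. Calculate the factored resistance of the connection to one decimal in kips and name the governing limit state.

252.0 kips (bearing governs)

Bolt shear: A_b = π(1.125)²/4 = 0.99402 in². φR_n = 0.75 × 84 × 0.99402 × 8 × 1 = 501.0 kips.
Bearing (0.25 in plate, F_u = 70 ksi): end bolts L_c = 1.875 − 1.25/2 = 1.25, R_n = min(1.2×1.25×0.25×70, 2.4×1.125×0.25×70) = 26.25 kips/bolt; interior L_c = 4.125 − 1.25 = 2.875, R_n = 47.25 kips/bolt. φR_n = 0.75 × (2×26.25 + 6×47.25) = 252.0 kips.
Governing: min(501.0, 252.0) = 252.0 kips → bearing.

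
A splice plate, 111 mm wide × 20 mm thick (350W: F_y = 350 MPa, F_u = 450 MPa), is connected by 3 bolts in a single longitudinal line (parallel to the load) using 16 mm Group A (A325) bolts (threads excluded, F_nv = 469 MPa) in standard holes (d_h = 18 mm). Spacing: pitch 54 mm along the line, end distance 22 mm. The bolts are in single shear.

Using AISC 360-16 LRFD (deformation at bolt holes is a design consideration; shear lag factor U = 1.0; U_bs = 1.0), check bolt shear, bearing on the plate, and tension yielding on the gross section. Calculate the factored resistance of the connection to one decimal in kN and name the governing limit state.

212.2 kN (bolt shear governs)

Bolt shear: A_b = π(16)²/4 = 201.06 mm². φR_n = 0.75 × 469 × 201.06 × 3 × 1 = 212.2 kN.
Bearing (20 mm plate, F_u = 450 MPa): end bolts L_c = 22 − 18/2 = 13, R_n = min(1.2×13×20×450, 2.4×16×20×450) = 140.4 kN/bolt; interior L_c = 54 − 18 = 36, R_n = 345.6 kN/bolt. φR_n = 0.75 × (1×140.4 + 2×345.6) = 623.7 kN.
Tension yield (gross): A_g = 111×20 = 2220 mm². φR_n = 0.90 × 350 × 2220 = 699.3 kN.
Governing: min(212.2, 623.7, 699.3) = 212.2 kN → bolt shear.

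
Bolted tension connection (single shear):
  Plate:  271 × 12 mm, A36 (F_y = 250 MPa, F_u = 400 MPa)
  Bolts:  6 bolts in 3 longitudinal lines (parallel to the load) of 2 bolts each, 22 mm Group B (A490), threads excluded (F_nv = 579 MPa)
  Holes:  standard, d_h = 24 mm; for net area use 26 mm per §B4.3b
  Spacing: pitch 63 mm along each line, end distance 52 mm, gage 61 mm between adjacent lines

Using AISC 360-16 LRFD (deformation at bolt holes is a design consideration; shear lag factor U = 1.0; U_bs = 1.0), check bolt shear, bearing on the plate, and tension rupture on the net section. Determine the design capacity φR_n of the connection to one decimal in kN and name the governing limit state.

Bolt shear: A_b = π(22)²/4 = 380.13 mm². φR_n = 0.75 × 579 × 380.13 × 6 × 1 = 990.4 kN.
Bearing (12 mm plate, F_u = 400 MPa): end bolts L_c = 52 − 24/2 = 40, R_n = min(1.2×40×12×400, 2.4×22×12×400) = 230.4 kN/bolt; interior L_c = 63 − 24 = 39, R_n = 224.64 kN/bolt. φR_n = 0.75 × (3×230.4 + 3×224.64) = 1023.8 kN.
Tension rupture (net): A_n = (271 − 3×26)×12 = 2316 mm² (U = 1.0, A_e = A_n). φR_n = 0.75 × 400 × 2316 = 694.8 kN.
Governing: min(990.4, 1023.8, 694.8) = 694.8 kN → net-section rupture.

694.8 kN (net-section rupture governs)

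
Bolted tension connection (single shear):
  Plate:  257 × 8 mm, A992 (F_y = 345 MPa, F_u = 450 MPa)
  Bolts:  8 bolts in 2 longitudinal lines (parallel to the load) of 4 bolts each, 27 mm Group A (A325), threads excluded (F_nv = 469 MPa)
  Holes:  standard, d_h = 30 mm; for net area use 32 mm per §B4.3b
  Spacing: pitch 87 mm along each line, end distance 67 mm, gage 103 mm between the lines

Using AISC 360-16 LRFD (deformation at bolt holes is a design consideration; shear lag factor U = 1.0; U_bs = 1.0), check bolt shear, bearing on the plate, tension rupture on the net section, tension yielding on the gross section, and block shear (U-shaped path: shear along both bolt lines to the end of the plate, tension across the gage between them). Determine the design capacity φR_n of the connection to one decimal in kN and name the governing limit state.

Bolt shear: A_b = π(27)²/4 = 572.56 mm². φR_n = 0.75 × 469 × 572.56 × 8 × 1 = 1611.2 kN.
Bearing (8 mm plate, F_u = 450 MPa): end bolts L_c = 67 − 30/2 = 52, R_n = min(1.2×52×8×450, 2.4×27×8×450) = 224.64 kN/bolt; interior L_c = 87 − 30 = 57, R_n = 233.28 kN/bolt. φR_n = 0.75 × (2×224.64 + 6×233.28) = 1386.7 kN.
Tension rupture (net): A_n = (257 − 2×32)×8 = 1544 mm² (U = 1.0, A_e = A_n). φR_n = 0.75 × 450 × 1544 = 521.1 kN.
Tension yield (gross): A_g = 257×8 = 2056 mm². φR_n = 0.90 × 345 × 2056 = 638.4 kN.
Block shear: shear path 2×[67+3×87] = 2×328 mm, A_gv = 5248, A_nv = 2×(328 − 3.5×32)×8 = 3456 mm²; tension across gage: (103 − 1×32)×8 = 568 mm². R_n = min(0.6×450×3456, 0.6×345×5248) + 1.0×450×568 = min(933.12, 1086.3) + 255.6 = 1188.7 kN. φR_n = 0.75 × 1188.7 = 891.5 kN.
Governing: min(1611.2, 1386.7, 521.1, 638.4, 891.5) = 521.1 kN → net-section rupture.

521.1 kN (net-section rupture governs)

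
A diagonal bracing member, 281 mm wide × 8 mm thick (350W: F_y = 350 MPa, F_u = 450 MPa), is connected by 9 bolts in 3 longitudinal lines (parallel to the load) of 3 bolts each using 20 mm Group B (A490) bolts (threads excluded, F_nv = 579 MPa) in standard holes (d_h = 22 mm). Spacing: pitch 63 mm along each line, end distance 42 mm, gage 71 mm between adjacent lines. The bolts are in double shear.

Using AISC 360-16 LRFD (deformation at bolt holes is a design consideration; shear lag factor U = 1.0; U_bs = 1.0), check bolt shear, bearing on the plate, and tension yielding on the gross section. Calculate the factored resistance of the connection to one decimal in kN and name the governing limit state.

Bolt shear: A_b = π(20)²/4 = 314.16 mm². φR_n = 0.75 × 579 × 314.16 × 9 × 2 = 2455.6 kN.
Bearing (8 mm plate, F_u = 450 MPa): end bolts L_c = 42 − 22/2 = 31, R_n = min(1.2×31×8×450, 2.4×20×8×450) = 133.92 kN/bolt; interior L_c = 63 − 22 = 41, R_n = 172.8 kN/bolt. φR_n = 0.75 × (3×133.92 + 6×172.8) = 1078.9 kN.
Tension yield (gross): A_g = 281×8 = 2248 mm². φR_n = 0.90 × 350 × 2248 = 708.1 kN.
Governing: min(2455.6, 1078.9, 708.1) = 708.1 kN → gross-section yield.

708.1 kN (gross-section yield governs)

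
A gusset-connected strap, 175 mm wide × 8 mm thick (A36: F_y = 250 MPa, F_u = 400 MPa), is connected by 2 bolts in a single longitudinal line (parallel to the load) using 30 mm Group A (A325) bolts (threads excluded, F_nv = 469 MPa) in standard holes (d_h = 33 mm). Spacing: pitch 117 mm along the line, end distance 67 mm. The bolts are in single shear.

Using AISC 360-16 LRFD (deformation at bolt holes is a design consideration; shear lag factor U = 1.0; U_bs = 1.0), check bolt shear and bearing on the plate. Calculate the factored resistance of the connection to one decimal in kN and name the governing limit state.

Bolt shear: A_b = π(30)²/4 = 706.86 mm². φR_n = 0.75 × 469 × 706.86 × 2 × 1 = 497.3 kN.
Bearing (8 mm plate, F_u = 400 MPa): end bolts L_c = 67 − 33/2 = 50.5, R_n = min(1.2×50.5×8×400, 2.4×30×8×400) = 193.92 kN/bolt; interior L_c = 117 − 33 = 84, R_n = 230.4 kN/bolt. φR_n = 0.75 × (1×193.92 + 1×230.4) = 318.2 kN.
Governing: min(497.3, 318.2) = 318.2 kN → bearing.

318.2 kN (bearing governs)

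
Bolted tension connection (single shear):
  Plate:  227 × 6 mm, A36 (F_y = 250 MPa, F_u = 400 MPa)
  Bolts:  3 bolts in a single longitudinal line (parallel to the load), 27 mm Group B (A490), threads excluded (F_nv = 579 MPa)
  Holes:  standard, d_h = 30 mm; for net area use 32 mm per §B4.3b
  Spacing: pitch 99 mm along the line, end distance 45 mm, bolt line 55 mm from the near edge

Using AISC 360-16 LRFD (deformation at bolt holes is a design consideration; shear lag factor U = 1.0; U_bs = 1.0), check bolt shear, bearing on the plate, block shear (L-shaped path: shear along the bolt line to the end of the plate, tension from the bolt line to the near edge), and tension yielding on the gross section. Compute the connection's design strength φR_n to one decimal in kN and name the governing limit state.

Bolt shear: A_b = π(27)²/4 = 572.56 mm². φR_n = 0.75 × 579 × 572.56 × 3 × 1 = 745.9 kN.
Bearing (6 mm plate, F_u = 400 MPa): end bolts L_c = 45 − 30/2 = 30, R_n = min(1.2×30×6×400, 2.4×27×6×400) = 86.4 kN/bolt; interior L_c = 99 − 30 = 69, R_n = 155.52 kN/bolt. φR_n = 0.75 × (1×86.4 + 2×155.52) = 298.1 kN.
Block shear: shear path 1×[45+2×99] = 1×243 mm, A_gv = 1458, A_nv = 1×(243 − 2.5×32)×6 = 978 mm²; tension to near edge: (55 − 0.5×32)×6 = 234 mm². R_n = min(0.6×400×978, 0.6×250×1458) + 1.0×400×234 = min(234.72, 218.7) + 93.6 = 312.3 kN. φR_n = 0.75 × 312.3 = 234.2 kN.
Tension yield (gross): A_g = 227×6 = 1362 mm². φR_n = 0.90 × 250 × 1362 = 306.5 kN.
Governing: min(745.9, 298.1, 234.2, 306.5) = 234.2 kN → block shear.

234.2 kN (block shear governs)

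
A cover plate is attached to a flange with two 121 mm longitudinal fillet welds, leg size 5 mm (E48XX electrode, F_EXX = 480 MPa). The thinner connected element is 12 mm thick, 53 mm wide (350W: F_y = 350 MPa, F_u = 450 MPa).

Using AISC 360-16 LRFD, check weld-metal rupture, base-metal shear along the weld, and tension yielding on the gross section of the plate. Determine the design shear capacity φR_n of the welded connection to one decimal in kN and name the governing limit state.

Weld metal: throat = 0.707×5 = 3.535 mm, L = 2×121 = 242 mm. φR_n = 0.75 × 0.6 × 480 × 3.535 × 242 = 184.8 kN.
Base metal shear (12 mm plate): yield φR_n = 1.0×0.6×350×12×242 = 609.8 kN; rupture φR_n = 0.75×0.6×450×12×242 = 588.1 kN; take 588.1 kN (rupture).
Tension yield (gross): A_g = 53×12 = 636 mm². φR_n = 0.90 × 350 × 636 = 200.3 kN.
Governing: min(184.8, 588.1, 200.3) = 184.8 kN → weld metal.

184.8 kN (weld metal governs)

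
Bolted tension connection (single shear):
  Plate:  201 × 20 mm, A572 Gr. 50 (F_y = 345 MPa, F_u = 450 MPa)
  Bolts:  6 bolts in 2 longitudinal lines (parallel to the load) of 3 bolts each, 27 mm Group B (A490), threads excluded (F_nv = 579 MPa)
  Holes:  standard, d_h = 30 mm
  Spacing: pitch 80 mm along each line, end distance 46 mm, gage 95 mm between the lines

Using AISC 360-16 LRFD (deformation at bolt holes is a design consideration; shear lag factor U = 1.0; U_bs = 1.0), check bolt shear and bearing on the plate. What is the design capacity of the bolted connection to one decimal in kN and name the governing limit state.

Bolt shear: A_b = π(27)²/4 = 572.56 mm². φR_n = 0.75 × 579 × 572.56 × 6 × 1 = 1491.8 kN.
Bearing (20 mm plate, F_u = 450 MPa): end bolts L_c = 46 − 30/2 = 31, R_n = min(1.2×31×20×450, 2.4×27×20×450) = 334.8 kN/bolt; interior L_c = 80 − 30 = 50, R_n = 540 kN/bolt. φR_n = 0.75 × (2×334.8 + 4×540) = 2122.2 kN.
Governing: min(1491.8, 2122.2) = 1491.8 kN → bolt shear.

1491.8 kN (bolt shear governs)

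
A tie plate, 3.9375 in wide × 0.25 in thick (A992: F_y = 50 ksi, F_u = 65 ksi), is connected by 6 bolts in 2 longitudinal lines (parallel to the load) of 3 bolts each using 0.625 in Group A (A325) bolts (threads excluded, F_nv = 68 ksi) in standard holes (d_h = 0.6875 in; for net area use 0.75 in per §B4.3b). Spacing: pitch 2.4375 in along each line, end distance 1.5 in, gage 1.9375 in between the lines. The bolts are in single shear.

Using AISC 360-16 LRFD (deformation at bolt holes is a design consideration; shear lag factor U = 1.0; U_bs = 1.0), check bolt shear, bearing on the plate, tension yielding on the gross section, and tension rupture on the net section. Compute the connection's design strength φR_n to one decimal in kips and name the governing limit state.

29.7 kips (net-section rupture governs)

Bolt shear: A_b = π(0.625)²/4 = 0.3068 in². φR_n = 0.75 × 68 × 0.3068 × 6 × 1 = 93.9 kips.
Bearing (0.25 in plate, F_u = 65 ksi): end bolts L_c = 1.5 − 0.6875/2 = 1.15625, R_n = min(1.2×1.15625×0.25×65, 2.4×0.625×0.25×65) = 22.547 kips/bolt; interior L_c = 2.4375 − 0.6875 = 1.75, R_n = 24.375 kips/bolt. φR_n = 0.75 × (2×22.547 + 4×24.375) = 106.9 kips.
Tension yield (gross): A_g = 3.9375×0.25 = 0.98438 in². φR_n = 0.90 × 50 × 0.98438 = 44.3 kips.
Tension rupture (net): A_n = (3.9375 − 2×0.75)×0.25 = 0.60938 in² (U = 1.0, A_e = A_n). φR_n = 0.75 × 65 × 0.60938 = 29.7 kips.
Governing: min(93.9, 106.9, 44.3, 29.7) = 29.7 kips → net-section rupture.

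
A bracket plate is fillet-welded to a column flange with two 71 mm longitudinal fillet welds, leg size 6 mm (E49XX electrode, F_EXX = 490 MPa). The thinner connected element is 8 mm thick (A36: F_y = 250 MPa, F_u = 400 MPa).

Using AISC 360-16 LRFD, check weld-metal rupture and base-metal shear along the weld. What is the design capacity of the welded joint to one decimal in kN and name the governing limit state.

Weld metal: throat = 0.707×6 = 4.242 mm, L = 2×71 = 142 mm. φR_n = 0.75 × 0.6 × 490 × 4.242 × 142 = 132.8 kN.
Base metal shear (8 mm plate): yield φR_n = 1.0×0.6×250×8×142 = 170.4 kN; rupture φR_n = 0.75×0.6×400×8×142 = 204.5 kN; take 170.4 kN (yield).
Governing: min(132.8, 170.4) = 132.8 kN → weld metal.

132.8 kN (weld metal governs)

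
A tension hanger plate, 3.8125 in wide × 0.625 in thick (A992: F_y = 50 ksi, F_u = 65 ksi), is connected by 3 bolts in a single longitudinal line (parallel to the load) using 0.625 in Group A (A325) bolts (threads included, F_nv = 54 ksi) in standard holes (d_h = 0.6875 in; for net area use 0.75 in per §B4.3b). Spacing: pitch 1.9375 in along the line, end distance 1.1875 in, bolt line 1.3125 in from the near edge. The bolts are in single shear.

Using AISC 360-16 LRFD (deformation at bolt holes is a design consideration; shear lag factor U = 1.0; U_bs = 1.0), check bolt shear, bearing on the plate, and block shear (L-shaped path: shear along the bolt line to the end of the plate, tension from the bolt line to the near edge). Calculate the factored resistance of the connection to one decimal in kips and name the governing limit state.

Bolt shear: A_b = π(0.625)²/4 = 0.3068 in². φR_n = 0.75 × 54 × 0.3068 × 3 × 1 = 37.3 kips.
Bearing (0.625 in plate, F_u = 65 ksi): end bolts L_c = 1.1875 − 0.6875/2 = 0.84375, R_n = min(1.2×0.84375×0.625×65, 2.4×0.625×0.625×65) = 41.133 kips/bolt; interior L_c = 1.9375 − 0.6875 = 1.25, R_n = 60.938 kips/bolt. φR_n = 0.75 × (1×41.133 + 2×60.938) = 122.3 kips.
Block shear: shear path 1×[1.1875+2×1.9375] = 1×5.0625 in, A_gv = 3.1641, A_nv = 1×(5.0625 − 2.5×0.75)×0.625 = 1.9922 in²; tension to near edge: (1.3125 − 0.5×0.75)×0.625 = 0.58594 in². R_n = min(0.6×65×1.9922, 0.6×50×3.1641) + 1.0×65×0.58594 = min(77.696, 94.923) + 38.086 = 115.78 kips. φR_n = 0.75 × 115.78 = 86.8 kips.
Governing: min(37.3, 122.3, 86.8) = 37.3 kips → bolt shear.

37.3 kips (bolt shear governs)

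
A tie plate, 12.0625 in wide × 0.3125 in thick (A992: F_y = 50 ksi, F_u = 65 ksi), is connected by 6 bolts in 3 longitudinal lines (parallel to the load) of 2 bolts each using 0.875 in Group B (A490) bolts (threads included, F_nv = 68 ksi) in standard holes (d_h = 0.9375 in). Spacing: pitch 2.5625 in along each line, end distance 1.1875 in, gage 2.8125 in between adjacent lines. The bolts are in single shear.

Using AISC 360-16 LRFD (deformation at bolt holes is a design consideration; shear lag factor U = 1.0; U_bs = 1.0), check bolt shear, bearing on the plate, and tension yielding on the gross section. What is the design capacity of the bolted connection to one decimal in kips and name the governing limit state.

128.5 kips (bearing governs)

Bolt shear: A_b = π(0.875)²/4 = 0.60132 in². φR_n = 0.75 × 68 × 0.60132 × 6 × 1 = 184.0 kips.
Bearing (0.3125 in plate, F_u = 65 ksi): end bolts L_c = 1.1875 − 0.9375/2 = 0.71875, R_n = min(1.2×0.71875×0.3125×65, 2.4×0.875×0.3125×65) = 17.52 kips/bolt; interior L_c = 2.5625 − 0.9375 = 1.625, R_n = 39.609 kips/bolt. φR_n = 0.75 × (3×17.52 + 3×39.609) = 128.5 kips.
Tension yield (gross): A_g = 12.0625×0.3125 = 3.7695 in². φR_n = 0.90 × 50 × 3.7695 = 169.6 kips.
Governing: min(184.0, 128.5, 169.6) = 128.5 kips → bearing.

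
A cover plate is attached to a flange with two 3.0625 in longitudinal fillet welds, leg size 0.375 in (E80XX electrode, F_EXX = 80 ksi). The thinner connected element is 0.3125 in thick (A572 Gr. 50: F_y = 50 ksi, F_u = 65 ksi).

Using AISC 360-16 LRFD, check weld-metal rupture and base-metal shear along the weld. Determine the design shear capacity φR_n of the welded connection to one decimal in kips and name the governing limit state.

56.0 kips (base-metal shear governs)

Weld metal: throat = 0.707×0.375 = 0.26513 in, L = 2×3.0625 = 6.125 in. φR_n = 0.75 × 0.6 × 80 × 0.26513 × 6.125 = 58.5 kips.
Base metal shear (0.3125 in plate): yield φR_n = 1.0×0.6×50×0.3125×6.125 = 57.4 kips; rupture φR_n = 0.75×0.6×65×0.3125×6.125 = 56.0 kips; take 56.0 kips (rupture).
Governing: min(58.5, 56.0) = 56.0 kips → base-metal shear.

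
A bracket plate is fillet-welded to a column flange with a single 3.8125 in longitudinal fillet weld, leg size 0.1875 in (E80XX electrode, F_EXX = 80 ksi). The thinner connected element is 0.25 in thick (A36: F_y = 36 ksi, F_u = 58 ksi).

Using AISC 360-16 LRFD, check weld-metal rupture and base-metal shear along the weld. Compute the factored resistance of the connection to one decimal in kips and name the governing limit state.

18.2 kips (weld metal governs)

Weld metal: throat = 0.707×0.1875 = 0.13256 in, L = 3.8125 in. φR_n = 0.75 × 0.6 × 80 × 0.13256 × 3.8125 = 18.2 kips.
Base metal shear (0.25 in plate): yield φR_n = 1.0×0.6×36×0.25×3.8125 = 20.6 kips; rupture φR_n = 0.75×0.6×58×0.25×3.8125 = 24.9 kips; take 20.6 kips (yield).
Governing: min(18.2, 20.6) = 18.2 kips → weld metal.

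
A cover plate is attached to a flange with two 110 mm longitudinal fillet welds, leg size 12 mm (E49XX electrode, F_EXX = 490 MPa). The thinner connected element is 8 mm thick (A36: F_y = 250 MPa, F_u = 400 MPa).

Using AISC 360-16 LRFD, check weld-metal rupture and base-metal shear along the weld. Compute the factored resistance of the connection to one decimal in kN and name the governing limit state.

Weld metal: throat = 0.707×12 = 8.484 mm, L = 2×110 = 220 mm. φR_n = 0.75 × 0.6 × 490 × 8.484 × 220 = 411.6 kN.
Base metal shear (8 mm plate): yield φR_n = 1.0×0.6×250×8×220 = 264.0 kN; rupture φR_n = 0.75×0.6×400×8×220 = 316.8 kN; take 264.0 kN (yield).
Governing: min(411.6, 264.0) = 264.0 kN → base-metal shear.

264.0 kN (base-metal shear governs)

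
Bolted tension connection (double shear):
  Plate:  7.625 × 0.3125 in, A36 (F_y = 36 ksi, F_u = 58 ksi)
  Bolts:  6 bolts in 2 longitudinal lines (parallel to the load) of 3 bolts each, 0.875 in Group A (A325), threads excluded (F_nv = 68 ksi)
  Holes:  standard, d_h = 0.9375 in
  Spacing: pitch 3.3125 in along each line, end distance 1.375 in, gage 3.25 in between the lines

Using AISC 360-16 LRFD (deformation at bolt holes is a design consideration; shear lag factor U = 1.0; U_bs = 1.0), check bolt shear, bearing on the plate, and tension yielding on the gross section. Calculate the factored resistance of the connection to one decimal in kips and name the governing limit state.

Bolt shear: A_b = π(0.875)²/4 = 0.60132 in². φR_n = 0.75 × 68 × 0.60132 × 6 × 2 = 368.0 kips.
Bearing (0.3125 in plate, F_u = 58 ksi): end bolts L_c = 1.375 − 0.9375/2 = 0.90625, R_n = min(1.2×0.90625×0.3125×58, 2.4×0.875×0.3125×58) = 19.711 kips/bolt; interior L_c = 3.3125 − 0.9375 = 2.375, R_n = 38.063 kips/bolt. φR_n = 0.75 × (2×19.711 + 4×38.063) = 143.8 kips.
Tension yield (gross): A_g = 7.625×0.3125 = 2.3828 in². φR_n = 0.90 × 36 × 2.3828 = 77.2 kips.
Governing: min(368.0, 143.8, 77.2) = 77.2 kips → gross-section yield.

77.2 kips (gross-section yield governs)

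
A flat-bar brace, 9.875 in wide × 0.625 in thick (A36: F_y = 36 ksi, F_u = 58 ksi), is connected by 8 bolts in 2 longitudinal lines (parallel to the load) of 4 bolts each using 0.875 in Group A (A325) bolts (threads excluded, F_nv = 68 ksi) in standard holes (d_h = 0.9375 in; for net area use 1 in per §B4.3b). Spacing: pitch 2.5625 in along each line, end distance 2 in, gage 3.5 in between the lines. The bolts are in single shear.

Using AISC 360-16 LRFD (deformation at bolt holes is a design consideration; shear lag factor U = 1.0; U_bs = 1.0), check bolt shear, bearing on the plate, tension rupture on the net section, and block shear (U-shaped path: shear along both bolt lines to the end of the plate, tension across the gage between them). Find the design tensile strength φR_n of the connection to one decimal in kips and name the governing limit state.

214.1 kips (net-section rupture governs)

Bolt shear: A_b = π(0.875)²/4 = 0.60132 in². φR_n = 0.75 × 68 × 0.60132 × 8 × 1 = 245.3 kips.
Bearing (0.625 in plate, F_u = 58 ksi): end bolts L_c = 2 − 0.9375/2 = 1.53125, R_n = min(1.2×1.53125×0.625×58, 2.4×0.875×0.625×58) = 66.609 kips/bolt; interior L_c = 2.5625 − 0.9375 = 1.625, R_n = 70.688 kips/bolt. φR_n = 0.75 × (2×66.609 + 6×70.688) = 418.0 kips.
Tension rupture (net): A_n = (9.875 − 2×1)×0.625 = 4.9219 in² (U = 1.0, A_e = A_n). φR_n = 0.75 × 58 × 4.9219 = 214.1 kips.
Block shear: shear path 2×[2+3×2.5625] = 2×9.6875 in, A_gv = 12.109, A_nv = 2×(9.6875 − 3.5×1)×0.625 = 7.7344 in²; tension across gage: (3.5 − 1×1)×0.625 = 1.5625 in². R_n = min(0.6×58×7.7344, 0.6×36×12.109) + 1.0×58×1.5625 = min(269.16, 261.55) + 90.625 = 352.18 kips. φR_n = 0.75 × 352.18 = 264.1 kips.
Governing: min(245.3, 418.0, 214.1, 264.1) = 214.1 kips → net-section rupture.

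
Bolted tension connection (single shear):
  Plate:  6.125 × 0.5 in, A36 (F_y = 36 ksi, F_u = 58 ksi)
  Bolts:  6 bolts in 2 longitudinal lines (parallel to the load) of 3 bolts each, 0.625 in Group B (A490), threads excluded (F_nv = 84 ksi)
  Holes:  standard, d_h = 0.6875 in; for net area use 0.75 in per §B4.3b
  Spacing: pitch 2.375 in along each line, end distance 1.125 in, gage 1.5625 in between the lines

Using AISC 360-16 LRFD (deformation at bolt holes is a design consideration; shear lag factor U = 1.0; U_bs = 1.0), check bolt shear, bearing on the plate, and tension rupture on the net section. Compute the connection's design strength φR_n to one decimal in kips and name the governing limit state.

100.6 kips (net-section rupture governs)

Bolt shear: A_b = π(0.625)²/4 = 0.3068 in². φR_n = 0.75 × 84 × 0.3068 × 6 × 1 = 116.0 kips.
Bearing (0.5 in plate, F_u = 58 ksi): end bolts L_c = 1.125 − 0.6875/2 = 0.78125, R_n = min(1.2×0.78125×0.5×58, 2.4×0.625×0.5×58) = 27.188 kips/bolt; interior L_c = 2.375 − 0.6875 = 1.6875, R_n = 43.5 kips/bolt. φR_n = 0.75 × (2×27.188 + 4×43.5) = 171.3 kips.
Tension rupture (net): A_n = (6.125 − 2×0.75)×0.5 = 2.3125 in² (U = 1.0, A_e = A_n). φR_n = 0.75 × 58 × 2.3125 = 100.6 kips.
Governing: min(116.0, 171.3, 100.6) = 100.6 kips → net-section rupture.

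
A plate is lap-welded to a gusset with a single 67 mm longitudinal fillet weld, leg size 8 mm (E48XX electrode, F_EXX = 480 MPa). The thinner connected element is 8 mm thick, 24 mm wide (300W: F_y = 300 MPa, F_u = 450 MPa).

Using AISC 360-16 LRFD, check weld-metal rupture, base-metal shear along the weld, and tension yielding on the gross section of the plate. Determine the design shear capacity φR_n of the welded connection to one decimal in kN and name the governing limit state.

Weld metal: throat = 0.707×8 = 5.656 mm, L = 67 mm. φR_n = 0.75 × 0.6 × 480 × 5.656 × 67 = 81.9 kN.
Base metal shear (8 mm plate): yield φR_n = 1.0×0.6×300×8×67 = 96.5 kN; rupture φR_n = 0.75×0.6×450×8×67 = 108.5 kN; take 96.5 kN (yield).
Tension yield (gross): A_g = 24×8 = 192 mm². φR_n = 0.90 × 300 × 192 = 51.8 kN.
Governing: min(81.9, 96.5, 51.8) = 51.8 kN → gross-section yield.

51.8 kN (gross-section yield governs)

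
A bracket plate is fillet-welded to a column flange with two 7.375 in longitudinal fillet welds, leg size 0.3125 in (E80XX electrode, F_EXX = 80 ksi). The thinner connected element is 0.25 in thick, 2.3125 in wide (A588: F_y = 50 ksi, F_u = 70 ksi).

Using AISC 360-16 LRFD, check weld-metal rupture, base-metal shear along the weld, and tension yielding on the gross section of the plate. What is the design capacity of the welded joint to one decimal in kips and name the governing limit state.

Weld metal: throat = 0.707×0.3125 = 0.22094 in, L = 2×7.375 = 14.75 in. φR_n = 0.75 × 0.6 × 80 × 0.22094 × 14.75 = 117.3 kips.
Base metal shear (0.25 in plate): yield φR_n = 1.0×0.6×50×0.25×14.75 = 110.6 kips; rupture φR_n = 0.75×0.6×70×0.25×14.75 = 116.2 kips; take 110.6 kips (yield).
Tension yield (gross): A_g = 2.3125×0.25 = 0.57813 in². φR_n = 0.90 × 50 × 0.57813 = 26.0 kips.
Governing: min(117.3, 110.6, 26.0) = 26.0 kips → gross-section yield.

26.0 kips (gross-section yield governs)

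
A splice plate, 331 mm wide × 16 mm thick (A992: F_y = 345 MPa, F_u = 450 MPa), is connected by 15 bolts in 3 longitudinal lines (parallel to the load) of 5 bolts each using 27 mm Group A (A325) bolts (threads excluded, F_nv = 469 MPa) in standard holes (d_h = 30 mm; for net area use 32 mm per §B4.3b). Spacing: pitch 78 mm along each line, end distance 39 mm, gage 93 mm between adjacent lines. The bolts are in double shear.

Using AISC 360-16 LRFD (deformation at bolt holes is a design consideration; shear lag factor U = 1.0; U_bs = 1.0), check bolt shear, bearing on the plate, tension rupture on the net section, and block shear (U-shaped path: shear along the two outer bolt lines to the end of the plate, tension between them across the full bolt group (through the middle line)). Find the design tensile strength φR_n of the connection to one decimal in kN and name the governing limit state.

Bolt shear: A_b = π(27)²/4 = 572.56 mm². φR_n = 0.75 × 469 × 572.56 × 15 × 2 = 6041.9 kN.
Bearing (16 mm plate, F_u = 450 MPa): end bolts L_c = 39 − 30/2 = 24, R_n = min(1.2×24×16×450, 2.4×27×16×450) = 207.36 kN/bolt; interior L_c = 78 − 30 = 48, R_n = 414.72 kN/bolt. φR_n = 0.75 × (3×207.36 + 12×414.72) = 4199.0 kN.
Tension rupture (net): A_n = (331 − 3×32)×16 = 3760 mm² (U = 1.0, A_e = A_n). φR_n = 0.75 × 450 × 3760 = 1269.0 kN.
Block shear: shear path 2×[39+4×78] = 2×351 mm, A_gv = 11232, A_nv = 2×(351 − 4.5×32)×16 = 6624 mm²; tension across gage: (186 − 2×32)×16 = 1952 mm². R_n = min(0.6×450×6624, 0.6×345×11232) + 1.0×450×1952 = min(1788.5, 2325) + 878.4 = 2666.9 kN. φR_n = 0.75 × 2666.9 = 2000.2 kN.
Governing: min(6041.9, 4199.0, 1269.0, 2000.2) = 1269.0 kN → net-section rupture.

1269.0 kN (net-section rupture governs)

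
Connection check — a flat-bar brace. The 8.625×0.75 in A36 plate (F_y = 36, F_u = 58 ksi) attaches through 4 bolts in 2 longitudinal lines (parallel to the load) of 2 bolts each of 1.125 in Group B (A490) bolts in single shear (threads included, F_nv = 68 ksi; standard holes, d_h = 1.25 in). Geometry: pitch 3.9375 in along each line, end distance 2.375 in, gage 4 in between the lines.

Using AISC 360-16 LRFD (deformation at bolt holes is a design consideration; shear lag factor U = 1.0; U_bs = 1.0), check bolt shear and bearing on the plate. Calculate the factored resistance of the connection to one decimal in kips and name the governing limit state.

Bolt shear: A_b = π(1.125)²/4 = 0.99402 in². φR_n = 0.75 × 68 × 0.99402 × 4 × 1 = 202.8 kips.
Bearing (0.75 in plate, F_u = 58 ksi): end bolts L_c = 2.375 − 1.25/2 = 1.75, R_n = min(1.2×1.75×0.75×58, 2.4×1.125×0.75×58) = 91.35 kips/bolt; interior L_c = 3.9375 − 1.25 = 2.6875, R_n = 117.45 kips/bolt. φR_n = 0.75 × (2×91.35 + 2×117.45) = 313.2 kips.
Governing: min(202.8, 313.2) = 202.8 kips → bolt shear.

202.8 kips (bolt shear governs)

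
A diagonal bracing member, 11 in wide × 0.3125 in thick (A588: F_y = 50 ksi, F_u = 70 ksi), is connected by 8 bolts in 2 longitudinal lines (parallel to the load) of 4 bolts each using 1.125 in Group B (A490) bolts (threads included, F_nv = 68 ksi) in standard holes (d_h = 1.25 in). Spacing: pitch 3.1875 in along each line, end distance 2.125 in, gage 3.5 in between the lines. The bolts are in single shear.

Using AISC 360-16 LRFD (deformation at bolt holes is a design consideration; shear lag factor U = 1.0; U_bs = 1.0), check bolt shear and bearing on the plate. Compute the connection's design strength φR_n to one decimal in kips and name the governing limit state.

287.9 kips (bearing governs)

Bolt shear: A_b = π(1.125)²/4 = 0.99402 in². φR_n = 0.75 × 68 × 0.99402 × 8 × 1 = 405.6 kips.
Bearing (0.3125 in plate, F_u = 70 ksi): end bolts L_c = 2.125 − 1.25/2 = 1.5, R_n = min(1.2×1.5×0.3125×70, 2.4×1.125×0.3125×70) = 39.375 kips/bolt; interior L_c = 3.1875 − 1.25 = 1.9375, R_n = 50.859 kips/bolt. φR_n = 0.75 × (2×39.375 + 6×50.859) = 287.9 kips.
Governing: min(405.6, 287.9) = 287.9 kips → bearing.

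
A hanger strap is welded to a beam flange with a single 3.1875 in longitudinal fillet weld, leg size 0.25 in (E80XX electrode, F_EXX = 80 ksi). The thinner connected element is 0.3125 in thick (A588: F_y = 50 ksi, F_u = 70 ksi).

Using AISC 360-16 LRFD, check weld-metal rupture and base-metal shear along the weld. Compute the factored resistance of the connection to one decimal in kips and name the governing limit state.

Weld metal: throat = 0.707×0.25 = 0.17675 in, L = 3.1875 in. φR_n = 0.75 × 0.6 × 80 × 0.17675 × 3.1875 = 20.3 kips.
Base metal shear (0.3125 in plate): yield φR_n = 1.0×0.6×50×0.3125×3.1875 = 29.9 kips; rupture φR_n = 0.75×0.6×70×0.3125×3.1875 = 31.4 kips; take 29.9 kips (yield).
Governing: min(20.3, 29.9) = 20.3 kips → weld metal.

20.3 kips (weld metal governs)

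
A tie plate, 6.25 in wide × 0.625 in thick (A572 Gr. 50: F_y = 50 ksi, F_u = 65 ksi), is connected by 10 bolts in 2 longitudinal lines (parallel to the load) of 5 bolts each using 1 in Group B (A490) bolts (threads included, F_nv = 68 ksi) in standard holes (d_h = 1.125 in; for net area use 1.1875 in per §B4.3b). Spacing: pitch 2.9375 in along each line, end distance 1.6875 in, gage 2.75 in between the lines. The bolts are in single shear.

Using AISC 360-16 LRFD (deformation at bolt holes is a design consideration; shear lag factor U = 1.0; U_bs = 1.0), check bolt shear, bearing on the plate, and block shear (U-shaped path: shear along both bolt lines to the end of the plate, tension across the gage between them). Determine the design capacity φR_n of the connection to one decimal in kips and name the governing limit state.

343.5 kips (block shear governs)

Bolt shear: A_b = π(1)²/4 = 0.7854 in². φR_n = 0.75 × 68 × 0.7854 × 10 × 1 = 400.6 kips.
Bearing (0.625 in plate, F_u = 65 ksi): end bolts L_c = 1.6875 − 1.125/2 = 1.125, R_n = min(1.2×1.125×0.625×65, 2.4×1×0.625×65) = 54.844 kips/bolt; interior L_c = 2.9375 − 1.125 = 1.8125, R_n = 88.359 kips/bolt. φR_n = 0.75 × (2×54.844 + 8×88.359) = 612.4 kips.
Block shear: shear path 2×[1.6875+4×2.9375] = 2×13.4375 in, A_gv = 16.797, A_nv = 2×(13.4375 − 4.5×1.1875)×0.625 = 10.117 in²; tension across gage: (2.75 − 1×1.1875)×0.625 = 0.97656 in². R_n = min(0.6×65×10.117, 0.6×50×16.797) + 1.0×65×0.97656 = min(394.56, 503.91) + 63.476 = 458.04 kips. φR_n = 0.75 × 458.04 = 343.5 kips.
Governing: min(400.6, 612.4, 343.5) = 343.5 kips → block shear.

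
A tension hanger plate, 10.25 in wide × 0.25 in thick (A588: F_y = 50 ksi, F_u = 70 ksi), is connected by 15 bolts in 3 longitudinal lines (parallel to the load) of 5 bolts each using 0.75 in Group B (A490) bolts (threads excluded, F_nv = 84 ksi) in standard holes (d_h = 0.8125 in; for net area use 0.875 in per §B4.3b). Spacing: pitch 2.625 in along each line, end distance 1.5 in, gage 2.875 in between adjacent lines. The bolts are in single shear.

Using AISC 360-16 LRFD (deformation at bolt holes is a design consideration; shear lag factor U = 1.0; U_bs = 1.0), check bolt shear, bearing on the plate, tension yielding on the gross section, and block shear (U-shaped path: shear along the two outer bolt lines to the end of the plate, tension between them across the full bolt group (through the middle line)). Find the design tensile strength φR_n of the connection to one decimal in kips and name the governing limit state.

Bolt shear: A_b = π(0.75)²/4 = 0.44179 in². φR_n = 0.75 × 84 × 0.44179 × 15 × 1 = 417.5 kips.
Bearing (0.25 in plate, F_u = 70 ksi): end bolts L_c = 1.5 − 0.8125/2 = 1.09375, R_n = min(1.2×1.09375×0.25×70, 2.4×0.75×0.25×70) = 22.969 kips/bolt; interior L_c = 2.625 − 0.8125 = 1.8125, R_n = 31.5 kips/bolt. φR_n = 0.75 × (3×22.969 + 12×31.5) = 335.2 kips.
Tension yield (gross): A_g = 10.25×0.25 = 2.5625 in². φR_n = 0.90 × 50 × 2.5625 = 115.3 kips.
Block shear: shear path 2×[1.5+4×2.625] = 2×12 in, A_gv = 6, A_nv = 2×(12 − 4.5×0.875)×0.25 = 4.0313 in²; tension across gage: (5.75 − 2×0.875)×0.25 = 1 in². R_n = min(0.6×70×4.0313, 0.6×50×6) + 1.0×70×1 = min(169.31, 180) + 70 = 239.31 kips. φR_n = 0.75 × 239.31 = 179.5 kips.
Governing: min(417.5, 335.2, 115.3, 179.5) = 115.3 kips → gross-section yield.

115.3 kips (gross-section yield governs)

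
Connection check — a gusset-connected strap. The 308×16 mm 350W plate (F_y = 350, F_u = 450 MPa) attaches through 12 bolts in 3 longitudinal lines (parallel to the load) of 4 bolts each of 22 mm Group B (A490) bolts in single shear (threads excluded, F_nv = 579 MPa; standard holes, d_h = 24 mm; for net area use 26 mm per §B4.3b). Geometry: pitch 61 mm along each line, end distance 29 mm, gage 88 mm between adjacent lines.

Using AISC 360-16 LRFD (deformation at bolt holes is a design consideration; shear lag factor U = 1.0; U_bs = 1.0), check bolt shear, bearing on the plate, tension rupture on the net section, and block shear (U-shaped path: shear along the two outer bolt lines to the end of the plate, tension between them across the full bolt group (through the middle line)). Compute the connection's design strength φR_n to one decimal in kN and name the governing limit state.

Bolt shear: A_b = π(22)²/4 = 380.13 mm². φR_n = 0.75 × 579 × 380.13 × 12 × 1 = 1980.9 kN.
Bearing (16 mm plate, F_u = 450 MPa): end bolts L_c = 29 − 24/2 = 17, R_n = min(1.2×17×16×450, 2.4×22×16×450) = 146.88 kN/bolt; interior L_c = 61 − 24 = 37, R_n = 319.68 kN/bolt. φR_n = 0.75 × (3×146.88 + 9×319.68) = 2488.3 kN.
Tension rupture (net): A_n = (308 − 3×26)×16 = 3680 mm² (U = 1.0, A_e = A_n). φR_n = 0.75 × 450 × 3680 = 1242.0 kN.
Block shear: shear path 2×[29+3×61] = 2×212 mm, A_gv = 6784, A_nv = 2×(212 − 3.5×26)×16 = 3872 mm²; tension across gage: (176 − 2×26)×16 = 1984 mm². R_n = min(0.6×450×3872, 0.6×350×6784) + 1.0×450×1984 = min(1045.4, 1424.6) + 892.8 = 1938.2 kN. φR_n = 0.75 × 1938.2 = 1453.7 kN.
Governing: min(1980.9, 2488.3, 1242.0, 1453.7) = 1242.0 kN → net-section rupture.

1242.0 kN (net-section rupture governs)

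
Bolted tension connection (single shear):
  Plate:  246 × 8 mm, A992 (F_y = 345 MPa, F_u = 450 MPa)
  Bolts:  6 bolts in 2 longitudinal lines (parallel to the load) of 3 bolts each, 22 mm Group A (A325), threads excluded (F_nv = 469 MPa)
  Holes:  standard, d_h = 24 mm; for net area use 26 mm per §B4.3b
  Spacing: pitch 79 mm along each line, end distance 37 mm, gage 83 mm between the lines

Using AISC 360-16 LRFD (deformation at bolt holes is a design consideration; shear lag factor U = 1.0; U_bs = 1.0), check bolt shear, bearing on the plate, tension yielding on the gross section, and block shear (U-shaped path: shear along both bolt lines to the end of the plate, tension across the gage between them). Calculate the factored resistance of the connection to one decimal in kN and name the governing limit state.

Bolt shear: A_b = π(22)²/4 = 380.13 mm². φR_n = 0.75 × 469 × 380.13 × 6 × 1 = 802.3 kN.
Bearing (8 mm plate, F_u = 450 MPa): end bolts L_c = 37 − 24/2 = 25, R_n = min(1.2×25×8×450, 2.4×22×8×450) = 108 kN/bolt; interior L_c = 79 − 24 = 55, R_n = 190.08 kN/bolt. φR_n = 0.75 × (2×108 + 4×190.08) = 732.2 kN.
Tension yield (gross): A_g = 246×8 = 1968 mm². φR_n = 0.90 × 345 × 1968 = 611.1 kN.
Block shear: shear path 2×[37+2×79] = 2×195 mm, A_gv = 3120, A_nv = 2×(195 − 2.5×26)×8 = 2080 mm²; tension across gage: (83 − 1×26)×8 = 456 mm². R_n = min(0.6×450×2080, 0.6×345×3120) + 1.0×450×456 = min(561.6, 645.84) + 205.2 = 766.8 kN. φR_n = 0.75 × 766.8 = 575.1 kN.
Governing: min(802.3, 732.2, 611.1, 575.1) = 575.1 kN → block shear.

575.1 kN (block shear governs)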